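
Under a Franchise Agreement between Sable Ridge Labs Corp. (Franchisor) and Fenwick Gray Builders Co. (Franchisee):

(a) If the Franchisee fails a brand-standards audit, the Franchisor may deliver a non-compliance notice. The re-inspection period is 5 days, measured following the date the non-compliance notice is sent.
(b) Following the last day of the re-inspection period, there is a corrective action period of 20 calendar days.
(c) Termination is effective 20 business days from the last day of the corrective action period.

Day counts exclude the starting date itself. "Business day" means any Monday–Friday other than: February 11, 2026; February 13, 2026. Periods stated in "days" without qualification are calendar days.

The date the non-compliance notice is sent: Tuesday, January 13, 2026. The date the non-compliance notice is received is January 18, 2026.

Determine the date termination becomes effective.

March 10, 2026

Adding 5 calendar days to January 13, 2026 gives January 18, 2026, which is the last day of the re-inspection period.
The last day of the corrective action period: 20 calendar days after January 18, 2026 is February 7, 2026.
The date termination becomes effective: counting 20 business days from Saturday, February 7, 2026 (Feb 9, Feb 10, Feb 12, Feb 16, …, Mar 6, Mar 9, Mar 10, skipping weekends and the listed holidays on Feb 11, Feb 13) reaches Tuesday, March 10, 2026.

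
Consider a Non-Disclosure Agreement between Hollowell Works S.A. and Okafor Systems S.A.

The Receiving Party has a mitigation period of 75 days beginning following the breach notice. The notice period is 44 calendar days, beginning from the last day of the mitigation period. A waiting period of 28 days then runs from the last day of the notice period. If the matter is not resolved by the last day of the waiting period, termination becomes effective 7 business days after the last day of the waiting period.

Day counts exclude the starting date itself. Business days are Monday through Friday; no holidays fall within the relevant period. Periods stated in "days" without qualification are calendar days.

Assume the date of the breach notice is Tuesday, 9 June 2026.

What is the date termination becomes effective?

The last day of the mitigation period: 75 calendar days after 9 June 2026 is 23 August 2026.
The last day of the notice period: 44 calendar days after 23 August 2026 is 6 October 2026.
The last day of the waiting period: 28 calendar days after 6 October 2026 is 3 November 2026.
From Tuesday, 3 November 2026, 7 business days (Nov 4, Nov 5, Nov 6, Nov 9, Nov 10, Nov 11, Nov 12, skipping weekends) brings us to Thursday, 12 November 2026, which is the date termination becomes effective.

12 November 2026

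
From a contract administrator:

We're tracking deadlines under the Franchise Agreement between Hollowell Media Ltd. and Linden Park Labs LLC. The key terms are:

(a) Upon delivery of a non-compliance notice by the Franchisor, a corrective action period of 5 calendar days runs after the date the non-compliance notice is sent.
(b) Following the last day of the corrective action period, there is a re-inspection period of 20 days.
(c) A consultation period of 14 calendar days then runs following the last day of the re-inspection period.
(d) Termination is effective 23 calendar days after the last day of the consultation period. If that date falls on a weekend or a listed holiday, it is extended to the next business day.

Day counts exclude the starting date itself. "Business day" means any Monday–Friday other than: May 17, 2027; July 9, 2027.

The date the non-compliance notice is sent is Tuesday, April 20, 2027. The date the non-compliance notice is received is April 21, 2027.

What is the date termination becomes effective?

The last day of the corrective action period: 5 calendar days after April 20, 2027 is April 25, 2027.
Adding 20 calendar days to April 25, 2027 gives May 15, 2027, which is the last day of the re-inspection period.
The last day of the consultation period: May 15, 2027 + 14 days = May 29, 2027.
The date termination becomes effective: May 29, 2027 + 23 days = June 21, 2027. June 21, 2027 is a Monday and is not a listed holiday, so no roll-forward applies.

June 21, 2027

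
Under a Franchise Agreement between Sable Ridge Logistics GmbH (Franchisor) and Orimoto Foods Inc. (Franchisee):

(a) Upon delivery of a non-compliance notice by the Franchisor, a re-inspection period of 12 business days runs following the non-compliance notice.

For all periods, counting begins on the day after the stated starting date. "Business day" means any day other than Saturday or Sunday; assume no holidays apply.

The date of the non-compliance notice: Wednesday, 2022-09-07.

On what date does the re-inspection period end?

The last day of the re-inspection period: counting 12 business days from Wednesday, 2022-09-07 (Sep 8, Sep 9, Sep 12, Sep 13, …, Sep 21, Sep 22, Sep 23, skipping weekends) reaches Friday, 2022-09-23.

2022-09-23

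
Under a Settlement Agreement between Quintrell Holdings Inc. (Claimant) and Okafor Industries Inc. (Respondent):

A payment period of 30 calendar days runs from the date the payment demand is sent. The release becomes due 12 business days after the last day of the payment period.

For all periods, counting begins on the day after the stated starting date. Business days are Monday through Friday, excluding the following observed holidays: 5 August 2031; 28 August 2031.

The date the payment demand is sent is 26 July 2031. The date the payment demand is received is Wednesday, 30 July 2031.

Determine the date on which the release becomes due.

Adding 30 calendar days to 26 July 2031 gives 25 August 2031, which is the last day of the payment period.
From Monday, 25 August 2031, 12 business days (Aug 26, Aug 27, Aug 29, Sep 1, …, Sep 9, Sep 10, Sep 11, skipping weekends and the listed holiday on Aug 28) brings us to Thursday, 11 September 2031, which is the date on which the release becomes due.

11 September 2031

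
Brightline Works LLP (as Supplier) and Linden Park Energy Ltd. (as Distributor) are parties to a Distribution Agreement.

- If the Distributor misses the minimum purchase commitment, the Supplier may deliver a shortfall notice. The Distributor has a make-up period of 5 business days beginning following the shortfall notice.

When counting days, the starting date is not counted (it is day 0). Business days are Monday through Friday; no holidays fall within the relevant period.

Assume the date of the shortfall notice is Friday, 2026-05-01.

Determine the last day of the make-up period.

The last day of the make-up period: counting 5 business days from Friday, 2026-05-01 (May 4, May 5, May 6, May 7, May 8, skipping weekends) reaches Friday, 2026-05-08.

2026-05-08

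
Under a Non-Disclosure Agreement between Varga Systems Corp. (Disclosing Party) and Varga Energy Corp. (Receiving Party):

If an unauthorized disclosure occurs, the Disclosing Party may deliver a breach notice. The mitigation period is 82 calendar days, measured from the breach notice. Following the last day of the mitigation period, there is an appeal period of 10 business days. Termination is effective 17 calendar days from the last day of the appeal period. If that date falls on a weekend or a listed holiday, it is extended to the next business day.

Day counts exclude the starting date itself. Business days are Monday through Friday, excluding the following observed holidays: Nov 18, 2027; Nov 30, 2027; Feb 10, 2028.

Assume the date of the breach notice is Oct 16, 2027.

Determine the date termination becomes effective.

Feb 7, 2028

The last day of the mitigation period: 82 calendar days after Oct 16, 2027 is Jan 6, 2028.
The last day of the appeal period: counting 10 business days from Thursday, Jan 6, 2028 (Jan 7, Jan 10, Jan 11, Jan 12, Jan 13, Jan 14, Jan 17, Jan 18, Jan 19, Jan 20, skipping weekends) reaches Thursday, Jan 20, 2028.
Adding 17 calendar days to Jan 20, 2028 gives Feb 6, 2028, which is the date termination becomes effective. That falls on a Sunday, so it rolls to the next business day, Monday, Feb 7, 2028.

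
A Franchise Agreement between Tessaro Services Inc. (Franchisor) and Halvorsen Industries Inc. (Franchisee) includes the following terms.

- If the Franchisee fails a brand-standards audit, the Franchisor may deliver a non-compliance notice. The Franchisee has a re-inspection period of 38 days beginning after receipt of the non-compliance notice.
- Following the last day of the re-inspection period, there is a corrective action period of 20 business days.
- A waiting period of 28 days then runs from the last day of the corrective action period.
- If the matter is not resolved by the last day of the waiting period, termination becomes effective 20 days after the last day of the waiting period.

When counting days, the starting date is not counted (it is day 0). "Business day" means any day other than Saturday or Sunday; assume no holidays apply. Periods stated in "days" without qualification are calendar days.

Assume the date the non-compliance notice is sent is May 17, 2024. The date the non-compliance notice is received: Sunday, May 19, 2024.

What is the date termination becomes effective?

Sep 10, 2024

The last day of the re-inspection period: May 19, 2024 + 38 days = Jun 26, 2024.
The last day of the corrective action period: 20 business days after Wednesday, Jun 26, 2024, skipping weekends — Jun 27, Jun 28, Jul 1, Jul 2, …, Jul 22, Jul 23, Jul 24 — lands on Wednesday, Jul 24, 2024.
The last day of the waiting period: 28 calendar days after Jul 24, 2024 is Aug 21, 2024.
The date termination becomes effective: Aug 21, 2024 + 20 days = Sep 10, 2024.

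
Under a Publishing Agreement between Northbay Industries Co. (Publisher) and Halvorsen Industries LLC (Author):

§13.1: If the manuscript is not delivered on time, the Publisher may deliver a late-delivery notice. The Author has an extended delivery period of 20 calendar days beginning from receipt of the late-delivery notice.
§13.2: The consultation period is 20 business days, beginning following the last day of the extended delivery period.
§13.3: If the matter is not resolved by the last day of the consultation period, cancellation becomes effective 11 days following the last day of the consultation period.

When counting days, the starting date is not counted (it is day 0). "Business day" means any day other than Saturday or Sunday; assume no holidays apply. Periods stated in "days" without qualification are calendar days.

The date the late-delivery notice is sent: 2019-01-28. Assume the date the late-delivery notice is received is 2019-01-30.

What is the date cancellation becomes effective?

2019-03-30

The last day of the extended delivery period: 20 calendar days after 2019-01-30 is 2019-02-19.
From Tuesday, 2019-02-19, 20 business days (Feb 20, Feb 21, Feb 22, Feb 25, …, Mar 15, Mar 18, Mar 19, skipping weekends) brings us to Tuesday, 2019-03-19, which is the last day of the consultation period.
The date cancellation becomes effective: 11 calendar days after 2019-03-19 is 2019-03-30.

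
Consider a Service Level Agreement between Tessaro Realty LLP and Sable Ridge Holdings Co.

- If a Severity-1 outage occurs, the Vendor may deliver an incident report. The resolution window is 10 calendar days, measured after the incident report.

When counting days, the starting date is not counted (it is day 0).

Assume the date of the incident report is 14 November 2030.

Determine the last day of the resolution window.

24 November 2030

The last day of the resolution window: 10 calendar days after 14 November 2030 is 24 November 2030.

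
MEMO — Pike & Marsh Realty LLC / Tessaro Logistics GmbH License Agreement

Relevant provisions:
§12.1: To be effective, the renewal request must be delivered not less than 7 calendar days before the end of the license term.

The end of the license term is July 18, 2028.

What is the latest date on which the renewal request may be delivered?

Counting back 7 calendar days from July 18, 2028 gives July 11, 2028.

July 11, 2028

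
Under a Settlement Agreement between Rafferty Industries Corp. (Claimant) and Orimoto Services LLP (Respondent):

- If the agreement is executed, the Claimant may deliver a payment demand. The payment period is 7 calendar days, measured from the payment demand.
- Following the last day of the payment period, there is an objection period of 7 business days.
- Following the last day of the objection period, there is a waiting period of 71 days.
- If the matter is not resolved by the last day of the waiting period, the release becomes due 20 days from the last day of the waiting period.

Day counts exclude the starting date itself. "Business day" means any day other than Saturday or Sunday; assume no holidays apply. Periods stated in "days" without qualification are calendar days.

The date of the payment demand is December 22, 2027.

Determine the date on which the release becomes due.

The last day of the payment period: 7 calendar days after December 22, 2027 is December 29, 2027.
The last day of the objection period: counting 7 business days from Wednesday, December 29, 2027 (Dec 30, Dec 31, Jan 3, Jan 4, Jan 5, Jan 6, Jan 7, skipping weekends) reaches Friday, January 7, 2028.
Adding 71 calendar days to January 7, 2028 gives March 18, 2028, which is the last day of the waiting period.
The date on which the release becomes due: 20 calendar days after March 18, 2028 is April 7, 2028.

April 7, 2028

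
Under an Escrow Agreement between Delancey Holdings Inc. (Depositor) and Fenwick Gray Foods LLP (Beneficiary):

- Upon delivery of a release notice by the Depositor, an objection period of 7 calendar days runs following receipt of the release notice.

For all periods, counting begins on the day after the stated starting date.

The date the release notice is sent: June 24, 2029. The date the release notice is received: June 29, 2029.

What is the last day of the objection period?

The last day of the objection period: June 29, 2029 + 7 days = July 6, 2029.

July 6, 2029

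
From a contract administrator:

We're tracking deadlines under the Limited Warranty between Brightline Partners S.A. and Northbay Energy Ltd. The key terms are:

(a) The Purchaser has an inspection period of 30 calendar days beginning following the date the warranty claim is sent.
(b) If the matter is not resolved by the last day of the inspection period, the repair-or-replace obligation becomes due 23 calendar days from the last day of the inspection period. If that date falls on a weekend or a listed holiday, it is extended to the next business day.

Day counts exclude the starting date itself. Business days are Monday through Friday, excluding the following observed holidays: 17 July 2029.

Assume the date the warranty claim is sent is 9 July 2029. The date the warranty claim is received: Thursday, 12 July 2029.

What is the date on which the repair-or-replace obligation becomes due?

Adding 30 calendar days to 9 July 2029 gives 8 August 2029, which is the last day of the inspection period.
The date on which the repair-or-replace obligation becomes due: 8 August 2029 + 23 days = 31 August 2029. 31 August 2029 is a Friday and is not a listed holiday, so no roll-forward applies.

31 August 2029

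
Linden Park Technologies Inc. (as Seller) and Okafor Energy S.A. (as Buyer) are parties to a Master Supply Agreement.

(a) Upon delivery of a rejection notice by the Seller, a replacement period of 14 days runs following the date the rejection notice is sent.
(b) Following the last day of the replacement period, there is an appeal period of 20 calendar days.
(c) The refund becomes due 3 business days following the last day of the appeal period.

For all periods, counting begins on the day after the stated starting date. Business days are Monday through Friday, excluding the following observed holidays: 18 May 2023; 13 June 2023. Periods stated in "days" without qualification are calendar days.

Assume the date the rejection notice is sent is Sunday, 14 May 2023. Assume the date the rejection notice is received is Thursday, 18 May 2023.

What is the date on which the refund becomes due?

The last day of the replacement period: 14 calendar days after 14 May 2023 is 28 May 2023.
The last day of the appeal period: 28 May 2023 + 20 days = 17 June 2023.
The date on which the refund becomes due: 3 business days after Saturday, 17 June 2023, skipping weekends — Jun 19, Jun 20, Jun 21 — lands on Wednesday, 21 June 2023.

21 June 2023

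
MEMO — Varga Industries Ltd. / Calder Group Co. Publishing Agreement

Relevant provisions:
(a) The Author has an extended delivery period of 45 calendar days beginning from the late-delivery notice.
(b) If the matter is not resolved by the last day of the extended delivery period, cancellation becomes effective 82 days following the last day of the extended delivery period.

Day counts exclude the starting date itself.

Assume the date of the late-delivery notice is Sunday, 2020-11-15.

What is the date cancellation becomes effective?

2021-03-22

The last day of the extended delivery period: 2020-11-15 + 45 days = 2020-12-30.
The date cancellation becomes effective: 82 calendar days after 2020-12-30 is 2021-03-22.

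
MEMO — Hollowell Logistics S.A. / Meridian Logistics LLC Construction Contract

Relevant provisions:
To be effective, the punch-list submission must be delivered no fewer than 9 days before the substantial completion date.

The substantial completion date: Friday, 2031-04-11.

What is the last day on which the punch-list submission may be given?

2031-04-02

2031-04-11 minus 9 days is 2031-04-02.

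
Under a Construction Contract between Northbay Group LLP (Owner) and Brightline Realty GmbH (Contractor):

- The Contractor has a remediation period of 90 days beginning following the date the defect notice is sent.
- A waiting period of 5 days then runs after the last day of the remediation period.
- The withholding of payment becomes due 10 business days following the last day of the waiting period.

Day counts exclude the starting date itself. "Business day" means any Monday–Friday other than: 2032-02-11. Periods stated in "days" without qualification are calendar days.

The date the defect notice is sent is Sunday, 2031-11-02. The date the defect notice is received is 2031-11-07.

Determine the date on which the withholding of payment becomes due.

Adding 90 calendar days to 2031-11-02 gives 2032-01-31, which is the last day of the remediation period.
The last day of the waiting period: 5 calendar days after 2032-01-31 is 2032-02-05.
From Thursday, 2032-02-05, 10 business days (Feb 6, Feb 9, Feb 10, Feb 12, Feb 13, Feb 16, Feb 17, Feb 18, Feb 19, Feb 20, skipping weekends and the listed holiday on Feb 11) brings us to Friday, 2032-02-20, which is the date on which the withholding of payment becomes due.

2032-02-20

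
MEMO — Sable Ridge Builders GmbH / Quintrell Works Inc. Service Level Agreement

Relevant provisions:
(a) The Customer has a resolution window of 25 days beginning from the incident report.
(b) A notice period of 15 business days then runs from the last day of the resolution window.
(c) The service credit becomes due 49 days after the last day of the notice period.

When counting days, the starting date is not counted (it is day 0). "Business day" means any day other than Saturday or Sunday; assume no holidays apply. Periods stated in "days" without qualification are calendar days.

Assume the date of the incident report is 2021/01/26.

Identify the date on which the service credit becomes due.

2021/04/30

Adding 25 calendar days to 2021/01/26 gives 2021/02/20, which is the last day of the resolution window.
The last day of the notice period: 15 business days after Saturday, 2021/02/20, skipping weekends — Feb 22, Feb 23, Feb 24, Feb 25, …, Mar 10, Mar 11, Mar 12 — lands on Friday, 2021/03/12.
The date on which the service credit becomes due: 49 calendar days after 2021/03/12 is 2021/04/30.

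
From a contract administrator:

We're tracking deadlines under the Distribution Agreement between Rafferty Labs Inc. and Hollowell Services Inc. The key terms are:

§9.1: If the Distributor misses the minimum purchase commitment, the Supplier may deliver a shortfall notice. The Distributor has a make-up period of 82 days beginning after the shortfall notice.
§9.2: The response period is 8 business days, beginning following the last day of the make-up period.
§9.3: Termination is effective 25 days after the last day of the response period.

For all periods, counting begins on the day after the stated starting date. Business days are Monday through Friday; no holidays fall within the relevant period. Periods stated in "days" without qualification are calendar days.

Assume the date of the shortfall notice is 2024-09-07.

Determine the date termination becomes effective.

2025-01-04

Adding 82 calendar days to 2024-09-07 gives 2024-11-28, which is the last day of the make-up period.
The last day of the response period: counting 8 business days from Thursday, 2024-11-28 (Nov 29, Dec 2, Dec 3, Dec 4, Dec 5, Dec 6, Dec 9, Dec 10, skipping weekends) reaches Tuesday, 2024-12-10.
The date termination becomes effective: 2024-12-10 + 25 days = 2025-01-04.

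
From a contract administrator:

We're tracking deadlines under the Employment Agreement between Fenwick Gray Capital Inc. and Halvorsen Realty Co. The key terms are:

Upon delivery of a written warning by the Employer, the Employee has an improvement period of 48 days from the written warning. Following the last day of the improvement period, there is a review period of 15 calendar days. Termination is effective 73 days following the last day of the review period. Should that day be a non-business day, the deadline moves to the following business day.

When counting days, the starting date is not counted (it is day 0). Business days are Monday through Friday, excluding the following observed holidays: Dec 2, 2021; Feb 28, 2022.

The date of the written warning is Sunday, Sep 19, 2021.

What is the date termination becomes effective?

Feb 2, 2022

The last day of the improvement period: Sep 19, 2021 + 48 days = Nov 6, 2021.
The last day of the review period: Nov 6, 2021 + 15 days = Nov 21, 2021.
The date termination becomes effective: Nov 21, 2021 + 73 days = Feb 2, 2022. Feb 2, 2022 is a Wednesday and is not a listed holiday, so no roll-forward applies.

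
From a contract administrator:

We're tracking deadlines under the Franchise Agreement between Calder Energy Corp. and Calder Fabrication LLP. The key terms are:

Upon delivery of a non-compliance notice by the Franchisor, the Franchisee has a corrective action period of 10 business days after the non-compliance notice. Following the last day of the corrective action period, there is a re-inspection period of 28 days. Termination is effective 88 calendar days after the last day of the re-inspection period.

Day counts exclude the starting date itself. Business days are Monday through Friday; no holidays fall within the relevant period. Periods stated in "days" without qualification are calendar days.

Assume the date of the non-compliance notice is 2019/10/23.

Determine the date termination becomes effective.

From Wednesday, 2019/10/23, 10 business days (Oct 24, Oct 25, Oct 28, Oct 29, Oct 30, Oct 31, Nov 1, Nov 4, Nov 5, Nov 6, skipping weekends) brings us to Wednesday, 2019/11/06, which is the last day of the corrective action period.
The last day of the re-inspection period: 2019/11/06 + 28 days = 2019/12/04.
The date termination becomes effective: 88 calendar days after 2019/12/04 is 2020/03/01.

2020/03/01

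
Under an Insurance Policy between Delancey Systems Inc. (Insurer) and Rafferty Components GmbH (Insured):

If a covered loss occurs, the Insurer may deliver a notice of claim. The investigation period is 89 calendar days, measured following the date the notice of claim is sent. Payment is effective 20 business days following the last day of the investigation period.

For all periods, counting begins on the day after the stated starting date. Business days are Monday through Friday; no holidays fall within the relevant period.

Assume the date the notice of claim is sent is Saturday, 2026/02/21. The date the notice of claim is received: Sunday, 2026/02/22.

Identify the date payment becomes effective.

The last day of the investigation period: 89 calendar days after 2026/02/21 is 2026/05/21.
The date payment becomes effective: 20 business days after Thursday, 2026/05/21, skipping weekends — May 22, May 25, May 26, May 27, …, Jun 16, Jun 17, Jun 18 — lands on Thursday, 2026/06/18.

2026/06/18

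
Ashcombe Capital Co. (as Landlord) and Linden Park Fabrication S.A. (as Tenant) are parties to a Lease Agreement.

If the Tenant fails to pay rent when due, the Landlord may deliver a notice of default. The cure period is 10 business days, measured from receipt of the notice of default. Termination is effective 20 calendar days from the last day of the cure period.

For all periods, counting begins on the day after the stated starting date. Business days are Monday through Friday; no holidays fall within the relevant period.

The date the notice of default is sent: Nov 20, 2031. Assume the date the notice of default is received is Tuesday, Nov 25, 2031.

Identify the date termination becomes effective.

The last day of the cure period: counting 10 business days from Tuesday, Nov 25, 2031 (Nov 26, Nov 27, Nov 28, Dec 1, Dec 2, Dec 3, Dec 4, Dec 5, Dec 8, Dec 9, skipping weekends) reaches Tuesday, Dec 9, 2031.
The date termination becomes effective: 20 calendar days after Dec 9, 2031 is Dec 29, 2031.

Dec 29, 2031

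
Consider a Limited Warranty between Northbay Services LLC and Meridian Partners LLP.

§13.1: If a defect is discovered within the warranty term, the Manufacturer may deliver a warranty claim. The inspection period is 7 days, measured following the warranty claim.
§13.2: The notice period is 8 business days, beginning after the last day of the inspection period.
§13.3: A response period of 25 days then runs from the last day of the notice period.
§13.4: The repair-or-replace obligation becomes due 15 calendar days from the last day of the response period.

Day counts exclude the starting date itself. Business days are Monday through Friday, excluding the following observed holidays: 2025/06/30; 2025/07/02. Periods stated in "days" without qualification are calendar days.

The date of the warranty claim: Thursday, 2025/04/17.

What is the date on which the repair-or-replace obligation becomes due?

The last day of the inspection period: 7 calendar days after 2025/04/17 is 2025/04/24.
From Thursday, 2025/04/24, 8 business days (Apr 25, Apr 28, Apr 29, Apr 30, May 1, May 2, May 5, May 6, skipping weekends) brings us to Tuesday, 2025/05/06, which is the last day of the notice period.
The last day of the response period: 25 calendar days after 2025/05/06 is 2025/05/31.
The date on which the repair-or-replace obligation becomes due: 15 calendar days after 2025/05/31 is 2025/06/15.

2025/06/15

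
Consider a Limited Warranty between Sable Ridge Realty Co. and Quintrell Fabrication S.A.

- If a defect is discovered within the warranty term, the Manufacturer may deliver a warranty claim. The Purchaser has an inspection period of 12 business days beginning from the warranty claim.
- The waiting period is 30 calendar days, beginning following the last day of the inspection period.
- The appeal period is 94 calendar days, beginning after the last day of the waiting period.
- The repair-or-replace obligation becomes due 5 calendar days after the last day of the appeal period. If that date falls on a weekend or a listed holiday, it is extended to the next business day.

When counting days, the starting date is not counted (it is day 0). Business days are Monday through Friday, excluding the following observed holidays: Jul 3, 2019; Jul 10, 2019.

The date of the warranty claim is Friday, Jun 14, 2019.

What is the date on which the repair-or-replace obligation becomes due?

The last day of the inspection period: 12 business days after Friday, Jun 14, 2019, skipping weekends — Jun 17, Jun 18, Jun 19, Jun 20, …, Jun 28, Jul 1, Jul 2 — lands on Tuesday, Jul 2, 2019.
The last day of the waiting period: Jul 2, 2019 + 30 days = Aug 1, 2019.
The last day of the appeal period: 94 calendar days after Aug 1, 2019 is Nov 3, 2019.
The date on which the repair-or-replace obligation becomes due: 5 calendar days after Nov 3, 2019 is Nov 8, 2019. Nov 8, 2019 is a Friday and is not a listed holiday, so no roll-forward applies.

Nov 8, 2019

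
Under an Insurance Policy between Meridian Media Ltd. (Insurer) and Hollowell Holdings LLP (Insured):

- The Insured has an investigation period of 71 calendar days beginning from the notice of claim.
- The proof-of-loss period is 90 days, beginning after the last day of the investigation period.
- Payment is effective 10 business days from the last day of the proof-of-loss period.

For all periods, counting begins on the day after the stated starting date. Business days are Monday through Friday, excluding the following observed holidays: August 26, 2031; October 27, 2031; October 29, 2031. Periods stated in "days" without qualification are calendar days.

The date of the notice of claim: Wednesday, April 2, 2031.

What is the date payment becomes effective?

September 24, 2031

Adding 71 calendar days to April 2, 2031 gives June 12, 2031, which is the last day of the investigation period.
The last day of the proof-of-loss period: June 12, 2031 + 90 days = September 10, 2031.
The date payment becomes effective: 10 business days after Wednesday, September 10, 2031, skipping weekends — Sep 11, Sep 12, Sep 15, Sep 16, Sep 17, Sep 18, Sep 19, Sep 22, Sep 23, Sep 24 — lands on Wednesday, September 24, 2031.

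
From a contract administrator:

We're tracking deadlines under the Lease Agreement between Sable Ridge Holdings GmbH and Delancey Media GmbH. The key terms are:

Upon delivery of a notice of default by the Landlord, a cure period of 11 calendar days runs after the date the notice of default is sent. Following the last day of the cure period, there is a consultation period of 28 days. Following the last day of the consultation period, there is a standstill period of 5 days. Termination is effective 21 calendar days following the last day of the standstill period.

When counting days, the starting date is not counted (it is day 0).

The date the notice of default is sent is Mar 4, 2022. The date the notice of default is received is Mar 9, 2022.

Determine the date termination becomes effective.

May 8, 2022

Adding 11 calendar days to Mar 4, 2022 gives Mar 15, 2022, which is the last day of the cure period.
Adding 28 calendar days to Mar 15, 2022 gives Apr 12, 2022, which is the last day of the consultation period.
The last day of the standstill period: Apr 12, 2022 + 5 days = Apr 17, 2022.
The date termination becomes effective: Apr 17, 2022 + 21 days = May 8, 2022.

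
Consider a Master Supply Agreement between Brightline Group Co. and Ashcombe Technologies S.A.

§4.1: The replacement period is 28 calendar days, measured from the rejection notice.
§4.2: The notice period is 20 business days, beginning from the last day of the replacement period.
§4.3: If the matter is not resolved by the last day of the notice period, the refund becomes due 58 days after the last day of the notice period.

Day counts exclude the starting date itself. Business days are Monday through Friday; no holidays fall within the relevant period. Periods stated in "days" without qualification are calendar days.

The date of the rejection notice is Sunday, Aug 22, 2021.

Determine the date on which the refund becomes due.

Dec 12, 2021

Adding 28 calendar days to Aug 22, 2021 gives Sep 19, 2021, which is the last day of the replacement period.
The last day of the notice period: 20 business days after Sunday, Sep 19, 2021, skipping weekends — Sep 20, Sep 21, Sep 22, Sep 23, …, Oct 13, Oct 14, Oct 15 — lands on Friday, Oct 15, 2021.
The date on which the refund becomes due: 58 calendar days after Oct 15, 2021 is Dec 12, 2021.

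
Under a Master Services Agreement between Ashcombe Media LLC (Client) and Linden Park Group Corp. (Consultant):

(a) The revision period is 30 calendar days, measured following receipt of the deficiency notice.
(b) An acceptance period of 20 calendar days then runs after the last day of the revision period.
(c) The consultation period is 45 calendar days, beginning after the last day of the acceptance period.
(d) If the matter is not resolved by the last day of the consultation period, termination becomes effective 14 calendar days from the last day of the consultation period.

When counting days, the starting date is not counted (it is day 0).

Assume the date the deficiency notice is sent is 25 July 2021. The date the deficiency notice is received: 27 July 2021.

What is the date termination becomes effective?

13 November 2021

The last day of the revision period: 30 calendar days after 27 July 2021 is 26 August 2021.
Adding 20 calendar days to 26 August 2021 gives 15 September 2021, which is the last day of the acceptance period.
Adding 45 calendar days to 15 September 2021 gives 30 October 2021, which is the last day of the consultation period.
The date termination becomes effective: 30 October 2021 + 14 days = 13 November 2021.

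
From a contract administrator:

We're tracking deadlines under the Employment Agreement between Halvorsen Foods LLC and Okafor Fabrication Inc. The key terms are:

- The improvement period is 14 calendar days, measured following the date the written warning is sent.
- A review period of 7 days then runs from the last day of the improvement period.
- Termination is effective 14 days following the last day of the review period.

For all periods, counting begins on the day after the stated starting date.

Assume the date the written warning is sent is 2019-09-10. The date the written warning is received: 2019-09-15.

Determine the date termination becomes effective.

The last day of the improvement period: 2019-09-10 + 14 days = 2019-09-24.
The last day of the review period: 7 calendar days after 2019-09-24 is 2019-10-01.
Adding 14 calendar days to 2019-10-01 gives 2019-10-15, which is the date termination becomes effective.

2019-10-15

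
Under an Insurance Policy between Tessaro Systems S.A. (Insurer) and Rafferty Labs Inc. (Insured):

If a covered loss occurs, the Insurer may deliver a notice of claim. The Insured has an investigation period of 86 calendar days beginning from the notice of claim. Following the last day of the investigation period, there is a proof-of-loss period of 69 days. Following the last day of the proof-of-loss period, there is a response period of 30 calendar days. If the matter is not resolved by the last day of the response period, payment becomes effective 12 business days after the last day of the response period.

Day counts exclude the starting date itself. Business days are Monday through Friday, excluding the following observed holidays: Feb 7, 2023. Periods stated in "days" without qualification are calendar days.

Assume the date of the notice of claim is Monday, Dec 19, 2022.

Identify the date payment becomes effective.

The last day of the investigation period: 86 calendar days after Dec 19, 2022 is Mar 15, 2023.
The last day of the proof-of-loss period: Mar 15, 2023 + 69 days = May 23, 2023.
The last day of the response period: 30 calendar days after May 23, 2023 is Jun 22, 2023.
The date payment becomes effective: counting 12 business days from Thursday, Jun 22, 2023 (Jun 23, Jun 26, Jun 27, Jun 28, …, Jul 6, Jul 7, Jul 10, skipping weekends) reaches Monday, Jul 10, 2023.

Jul 10, 2023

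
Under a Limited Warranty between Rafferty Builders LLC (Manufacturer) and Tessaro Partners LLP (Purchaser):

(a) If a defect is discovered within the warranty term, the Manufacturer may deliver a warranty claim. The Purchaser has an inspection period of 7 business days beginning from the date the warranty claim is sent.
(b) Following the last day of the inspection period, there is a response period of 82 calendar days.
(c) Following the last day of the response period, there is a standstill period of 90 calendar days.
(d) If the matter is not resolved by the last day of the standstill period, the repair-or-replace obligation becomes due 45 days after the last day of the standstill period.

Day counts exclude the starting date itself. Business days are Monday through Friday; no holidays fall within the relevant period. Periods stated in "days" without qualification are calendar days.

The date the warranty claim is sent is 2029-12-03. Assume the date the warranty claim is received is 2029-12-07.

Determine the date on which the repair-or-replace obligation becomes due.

2030-07-17

The last day of the inspection period: 7 business days after Monday, 2029-12-03, skipping weekends — Dec 4, Dec 5, Dec 6, Dec 7, Dec 10, Dec 11, Dec 12 — lands on Wednesday, 2029-12-12.
The last day of the response period: 82 calendar days after 2029-12-12 is 2030-03-04.
The last day of the standstill period: 2030-03-04 + 90 days = 2030-06-02.
The date on which the repair-or-replace obligation becomes due: 45 calendar days after 2030-06-02 is 2030-07-17.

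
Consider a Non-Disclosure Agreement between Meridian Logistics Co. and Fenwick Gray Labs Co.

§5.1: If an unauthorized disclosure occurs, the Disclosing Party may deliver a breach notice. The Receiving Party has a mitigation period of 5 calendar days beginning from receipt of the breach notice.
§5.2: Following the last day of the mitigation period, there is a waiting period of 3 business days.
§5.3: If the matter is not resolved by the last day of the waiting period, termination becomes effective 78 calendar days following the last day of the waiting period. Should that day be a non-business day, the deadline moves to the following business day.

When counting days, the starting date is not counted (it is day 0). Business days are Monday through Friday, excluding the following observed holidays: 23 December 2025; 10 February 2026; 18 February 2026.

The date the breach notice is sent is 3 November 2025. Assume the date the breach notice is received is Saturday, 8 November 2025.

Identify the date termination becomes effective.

Adding 5 calendar days to 8 November 2025 gives 13 November 2025, which is the last day of the mitigation period.
The last day of the waiting period: 3 business days after Thursday, 13 November 2025, skipping weekends — Nov 14, Nov 17, Nov 18 — lands on Tuesday, 18 November 2025.
The date termination becomes effective: 18 November 2025 + 78 days = 4 February 2026. 4 February 2026 is a Wednesday and is not a listed holiday, so no roll-forward applies.

4 February 2026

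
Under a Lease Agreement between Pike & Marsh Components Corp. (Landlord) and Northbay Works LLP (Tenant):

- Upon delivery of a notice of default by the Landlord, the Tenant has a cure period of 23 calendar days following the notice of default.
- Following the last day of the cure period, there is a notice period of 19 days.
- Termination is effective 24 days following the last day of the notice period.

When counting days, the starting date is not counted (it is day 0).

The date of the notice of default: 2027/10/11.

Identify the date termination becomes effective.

2027/12/16

The last day of the cure period: 23 calendar days after 2027/10/11 is 2027/11/03.
The last day of the notice period: 2027/11/03 + 19 days = 2027/11/22.
Adding 24 calendar days to 2027/11/22 gives 2027/12/16, which is the date termination becomes effective.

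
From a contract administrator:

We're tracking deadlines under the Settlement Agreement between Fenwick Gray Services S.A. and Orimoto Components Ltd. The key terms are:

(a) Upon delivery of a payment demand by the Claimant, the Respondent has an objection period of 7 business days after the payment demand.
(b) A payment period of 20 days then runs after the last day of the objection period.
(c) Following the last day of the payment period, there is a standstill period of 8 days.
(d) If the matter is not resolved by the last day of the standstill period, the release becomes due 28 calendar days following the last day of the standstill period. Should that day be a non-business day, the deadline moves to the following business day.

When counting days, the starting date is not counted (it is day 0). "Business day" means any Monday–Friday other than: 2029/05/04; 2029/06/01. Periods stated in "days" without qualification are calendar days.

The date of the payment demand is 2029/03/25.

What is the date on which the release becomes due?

The last day of the objection period: counting 7 business days from Sunday, 2029/03/25 (Mar 26, Mar 27, Mar 28, Mar 29, Mar 30, Apr 2, Apr 3, skipping weekends) reaches Tuesday, 2029/04/03.
Adding 20 calendar days to 2029/04/03 gives 2029/04/23, which is the last day of the payment period.
The last day of the standstill period: 2029/04/23 + 8 days = 2029/05/01.
The date on which the release becomes due: 28 calendar days after 2029/05/01 is 2029/05/29. 2029/05/29 is a Tuesday and is not a listed holiday, so no roll-forward applies.

2029/05/29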